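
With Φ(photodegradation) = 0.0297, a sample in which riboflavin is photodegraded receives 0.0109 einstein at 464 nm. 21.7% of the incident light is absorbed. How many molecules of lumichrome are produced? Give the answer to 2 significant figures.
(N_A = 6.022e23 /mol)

4.2e19 molecules

Photons absorbed: 0.217 × 0.0109 = 0.002365 mol.
Product: Φ × n_abs = 0.0297 × 0.002365 = 7.024e-5 mol.
As a count: 7.024e-5 × 6.022e23 = 4.2e19.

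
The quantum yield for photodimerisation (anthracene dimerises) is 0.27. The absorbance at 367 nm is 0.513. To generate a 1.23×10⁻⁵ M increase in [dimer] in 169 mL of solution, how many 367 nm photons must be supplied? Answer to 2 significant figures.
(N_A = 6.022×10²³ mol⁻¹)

6.7×10¹⁸ photons

Product: (1.23×10⁻⁵ M)(0.169 L) = 2.079×10⁻⁶ mol.
Photons that must be absorbed: 2.079×10⁻⁶ / 0.27 = 7.700×10⁻⁶ mol.
Fraction absorbed: 1 − 10^(−0.513) = 0.6931.
Incident photons needed: 7.700×10⁻⁶ / 0.6931 = 1.111×10⁻⁵ mol.
Photon count: 1.111×10⁻⁵ × 6.022×10²³ = 6.7×10¹⁸.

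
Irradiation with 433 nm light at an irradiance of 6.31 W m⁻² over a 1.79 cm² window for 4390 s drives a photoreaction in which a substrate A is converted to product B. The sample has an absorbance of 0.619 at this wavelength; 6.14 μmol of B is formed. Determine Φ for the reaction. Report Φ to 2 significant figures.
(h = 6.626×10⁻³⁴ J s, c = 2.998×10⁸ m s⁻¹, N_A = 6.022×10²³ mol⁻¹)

Φ = 0.45

Product: 6.14 μmol = 6.14×10⁻⁶ mol.
Photon energy at 433 nm: hc/λ = (6.626×10⁻³⁴)(2.998×10⁸)/(433×10⁻⁹) = 4.588×10⁻¹⁹ J.
Energy delivered: (6.31 W m⁻²)(1.79×10⁻⁴ m²)(4390 s) = 4.958 J.
Photons incident: 4.958 / 4.588×10⁻¹⁹ = 1.081×10¹⁹, i.e. 1.081×10¹⁹/6.022×10²³ = 1.795×10⁻⁵ mol.
Fraction absorbed: 1 − 10^(−0.619) = 0.7596.
Photons absorbed: 0.7596 × 1.795×10⁻⁵ = 1.363×10⁻⁵ mol.
Φ = 6.14×10⁻⁶ mol / 1.363×10⁻⁵ mol photons = 0.45.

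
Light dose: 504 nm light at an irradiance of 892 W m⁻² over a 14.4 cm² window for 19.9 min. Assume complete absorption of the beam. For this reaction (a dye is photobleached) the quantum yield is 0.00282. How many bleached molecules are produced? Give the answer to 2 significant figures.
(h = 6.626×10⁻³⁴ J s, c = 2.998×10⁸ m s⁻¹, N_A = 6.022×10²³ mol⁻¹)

1.1×10¹⁹ bleached molecules

Photon energy at 504 nm: hc/λ = (6.626×10⁻³⁴)(2.998×10⁸)/(504×10⁻⁹) = 3.941×10⁻¹⁹ J.
Energy delivered: (892 W m⁻²)(14.4×10⁻⁴ m²)(1194 s) = 1534 J.
Photons incident: 1534 / 3.941×10⁻¹⁹ = 3.892×10²¹, i.e. 3.892×10²¹/6.022×10²³ = 0.006463 mol.
Product: Φ × n_abs = 0.00282 × 0.006463 = 1.823×10⁻⁵ mol.
As a count: 1.823×10⁻⁵ × 6.022×10²³ = 1.1×10¹⁹.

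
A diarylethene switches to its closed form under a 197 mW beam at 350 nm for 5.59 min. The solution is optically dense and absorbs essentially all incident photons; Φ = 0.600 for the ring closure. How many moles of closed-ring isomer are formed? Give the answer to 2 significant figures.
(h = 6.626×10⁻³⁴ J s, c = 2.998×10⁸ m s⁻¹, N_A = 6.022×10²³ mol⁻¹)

Photon energy at 350 nm: hc/λ = (6.626×10⁻³⁴)(2.998×10⁸)/(350×10⁻⁹) = 5.676×10⁻¹⁹ J.
Energy delivered: (197 mW)(335.4 s) = 66.07 J.
Photons incident: 66.07 / 5.676×10⁻¹⁹ = 1.164×10²⁰, i.e. 1.164×10²⁰/6.022×10²³ = 1.933×10⁻⁴ mol.
Product: Φ × n_abs = 0.600 × 1.933×10⁻⁴ = 1.160×10⁻⁴ mol.

1.2×10⁻⁴ mol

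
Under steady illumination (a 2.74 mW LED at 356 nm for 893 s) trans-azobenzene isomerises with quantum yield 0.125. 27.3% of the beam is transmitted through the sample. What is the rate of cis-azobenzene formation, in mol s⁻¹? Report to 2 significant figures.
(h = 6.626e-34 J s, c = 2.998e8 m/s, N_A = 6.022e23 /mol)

7.4e-10 mol s⁻¹

Photon energy at 356 nm: hc/λ = (6.626e-34)(2.998e8)/(356e-9) = 5.580e-19 J.
Energy delivered: (2.74 mW)(893 s) = 2.447 J.
Photons incident: 2.447 / 5.580e-19 = 4.385e18, i.e. 4.385e18/6.022e23 = 7.282e-6 mol.
Fraction absorbed: 1 − 27.3/100 = 0.7270.
Photons absorbed: 0.7270 × 7.282e-6 = 5.294e-6 mol.
Product formed: 0.125 × 5.294e-6 = 6.618e-7 mol.
Rate: 6.618e-7 / 893 s = 7.4e-10 mol s⁻¹.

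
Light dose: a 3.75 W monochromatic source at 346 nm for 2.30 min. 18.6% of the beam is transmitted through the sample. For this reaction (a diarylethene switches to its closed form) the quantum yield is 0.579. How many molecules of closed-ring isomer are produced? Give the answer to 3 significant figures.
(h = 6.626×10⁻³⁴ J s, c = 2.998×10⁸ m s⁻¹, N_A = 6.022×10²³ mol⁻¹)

Photon energy at 346 nm: hc/λ = (6.626×10⁻³⁴)(2.998×10⁸)/(346×10⁻⁹) = 5.741×10⁻¹⁹ J.
Energy delivered: (3.75 W)(138 s) = 517.5 J.
Photons incident: 517.5 / 5.741×10⁻¹⁹ = 9.014×10²⁰, i.e. 9.014×10²⁰/6.022×10²³ = 0.001497 mol.
Fraction absorbed: 1 − 18.6/100 = 0.8140.
Photons absorbed: 0.8140 × 0.001497 = 0.001219 mol.
Product: Φ × n_abs = 0.579 × 0.001219 = 7.058×10⁻⁴ mol.
As a count: 7.058×10⁻⁴ × 6.022×10²³ = 4.25×10²⁰.

4.25×10²⁰ molecules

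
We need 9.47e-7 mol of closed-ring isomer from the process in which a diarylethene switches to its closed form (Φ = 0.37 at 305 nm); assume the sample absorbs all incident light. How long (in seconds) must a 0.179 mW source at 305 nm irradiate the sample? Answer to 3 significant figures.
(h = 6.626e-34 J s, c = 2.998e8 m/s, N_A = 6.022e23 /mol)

Photons that must be absorbed: 9.47e-7 / 0.37 = 2.559e-6 mol.
Photon energy: hc/λ = 6.513e-19 J; per mole, 3.922e5 J mol⁻¹.
Energy required: 2.559e-6 × 3.922e5 = 1.004 J.
Time: 1.004 J / 0.000179 W = 5610 s.

t ≈ 5610 s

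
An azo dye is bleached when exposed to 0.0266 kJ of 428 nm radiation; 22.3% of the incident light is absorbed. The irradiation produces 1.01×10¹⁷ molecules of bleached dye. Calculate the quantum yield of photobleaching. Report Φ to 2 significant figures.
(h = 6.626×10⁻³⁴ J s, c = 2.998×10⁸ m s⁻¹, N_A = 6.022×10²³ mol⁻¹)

Product: 1.01×10¹⁷ / 6.022×10²³ = 1.677×10⁻⁷ mol.
Photon energy at 428 nm: hc/λ = (6.626×10⁻³⁴)(2.998×10⁸)/(428×10⁻⁹) = 4.641×10⁻¹⁹ J.
Incident energy: 0.0266 kJ = 26.6 J.
Photons incident: 26.6 / 4.641×10⁻¹⁹ = 5.732×10¹⁹, i.e. 5.732×10¹⁹/6.022×10²³ = 9.518×10⁻⁵ mol.
Photons absorbed: 0.223 × 9.518×10⁻⁵ = 2.123×10⁻⁵ mol.
Φ = 1.677×10⁻⁷ mol / 2.123×10⁻⁵ mol photons = 0.0079.

Φ = 0.0079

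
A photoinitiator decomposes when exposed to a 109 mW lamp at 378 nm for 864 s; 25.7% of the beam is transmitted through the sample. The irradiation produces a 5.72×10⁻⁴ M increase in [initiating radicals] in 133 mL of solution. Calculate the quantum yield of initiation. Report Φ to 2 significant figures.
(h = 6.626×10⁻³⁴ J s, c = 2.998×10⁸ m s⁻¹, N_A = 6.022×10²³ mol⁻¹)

Product: (5.72×10⁻⁴ M)(0.133 L) = 7.608×10⁻⁵ mol.
Photon energy at 378 nm: hc/λ = (6.626×10⁻³⁴)(2.998×10⁸)/(378×10⁻⁹) = 5.255×10⁻¹⁹ J.
Energy delivered: (109 mW)(864 s) = 94.18 J.
Photons incident: 94.18 / 5.255×10⁻¹⁹ = 1.792×10²⁰, i.e. 1.792×10²⁰/6.022×10²³ = 2.976×10⁻⁴ mol.
Fraction absorbed: 1 − 25.7/100 = 0.7430.
Photons absorbed: 0.7430 × 2.976×10⁻⁴ = 2.211×10⁻⁴ mol.
Φ = 7.608×10⁻⁵ mol / 2.211×10⁻⁴ mol photons = 0.34.

Φ = 0.34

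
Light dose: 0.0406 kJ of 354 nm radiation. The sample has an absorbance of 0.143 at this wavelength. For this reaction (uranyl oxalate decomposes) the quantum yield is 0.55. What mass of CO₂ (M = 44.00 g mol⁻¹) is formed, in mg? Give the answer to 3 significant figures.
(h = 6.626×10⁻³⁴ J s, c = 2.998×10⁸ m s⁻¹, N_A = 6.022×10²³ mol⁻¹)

Photon energy at 354 nm: hc/λ = (6.626×10⁻³⁴)(2.998×10⁸)/(354×10⁻⁹) = 5.612×10⁻¹⁹ J.
Incident energy: 0.0406 kJ = 40.6 J.
Photons incident: 40.6 / 5.612×10⁻¹⁹ = 7.234×10¹⁹, i.e. 7.234×10¹⁹/6.022×10²³ = 1.201×10⁻⁴ mol.
Fraction absorbed: 1 − 10^(−0.143) = 0.2806.
Photons absorbed: 0.2806 × 1.201×10⁻⁴ = 3.370×10⁻⁵ mol.
Product: Φ × n_abs = 0.55 × 3.370×10⁻⁵ = 1.854×10⁻⁵ mol.
Mass: 1.854×10⁻⁵ × 44.00 = 8.158×10⁻⁴ g = 0.816 mg.

0.816 mg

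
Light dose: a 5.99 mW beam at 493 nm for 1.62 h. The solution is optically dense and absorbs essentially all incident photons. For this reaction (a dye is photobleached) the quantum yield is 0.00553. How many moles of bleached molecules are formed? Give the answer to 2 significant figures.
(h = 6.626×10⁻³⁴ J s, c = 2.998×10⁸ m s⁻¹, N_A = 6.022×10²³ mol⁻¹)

Photon energy at 493 nm: hc/λ = (6.626×10⁻³⁴)(2.998×10⁸)/(493×10⁻⁹) = 4.029×10⁻¹⁹ J.
Energy delivered: (5.99 mW)(5832 s) = 34.93 J.
Photons incident: 34.93 / 4.029×10⁻¹⁹ = 8.670×10¹⁹, i.e. 8.670×10¹⁹/6.022×10²³ = 1.440×10⁻⁴ mol.
Product: Φ × n_abs = 0.00553 × 1.440×10⁻⁴ = 7.963×10⁻⁷ mol.

8.0×10⁻⁷ mol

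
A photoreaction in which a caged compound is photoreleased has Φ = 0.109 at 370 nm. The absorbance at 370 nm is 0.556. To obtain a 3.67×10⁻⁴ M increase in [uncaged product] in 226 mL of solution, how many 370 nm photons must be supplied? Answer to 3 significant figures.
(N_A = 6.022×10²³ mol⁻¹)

Product: (3.67×10⁻⁴ M)(0.226 L) = 8.294×10⁻⁵ mol.
Photons that must be absorbed: 8.294×10⁻⁵ / 0.109 = 7.609×10⁻⁴ mol.
Fraction absorbed: 1 − 10^(−0.556) = 0.7220.
Incident photons needed: 7.609×10⁻⁴ / 0.7220 = 0.001054 mol.
Photon count: 0.001054 × 6.022×10²³ = 6.35×10²⁰.

6.35×10²⁰ photons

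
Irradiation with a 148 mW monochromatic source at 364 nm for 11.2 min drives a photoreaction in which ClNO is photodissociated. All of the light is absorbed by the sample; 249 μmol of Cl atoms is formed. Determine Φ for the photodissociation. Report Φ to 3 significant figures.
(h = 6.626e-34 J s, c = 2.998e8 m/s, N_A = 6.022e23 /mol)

Φ = 0.823

Product: 249 μmol = 2.49e-4 mol.
Photon energy at 364 nm: hc/λ = (6.626e-34)(2.998e8)/(364e-9) = 5.457e-19 J.
Energy delivered: (148 mW)(672 s) = 99.46 J.
Photons incident: 99.46 / 5.457e-19 = 1.823e20, i.e. 1.823e20/6.022e23 = 3.027e-4 mol.
Φ = 2.49e-4 mol / 3.027e-4 mol photons = 0.823.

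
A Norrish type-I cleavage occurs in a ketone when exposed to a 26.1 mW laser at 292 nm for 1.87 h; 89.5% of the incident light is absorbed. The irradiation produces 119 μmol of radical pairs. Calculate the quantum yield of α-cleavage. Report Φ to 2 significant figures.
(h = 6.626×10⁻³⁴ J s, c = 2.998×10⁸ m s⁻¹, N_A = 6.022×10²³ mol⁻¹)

Φ = 0.31

Product: 119 μmol = 1.19×10⁻⁴ mol.
Photon energy at 292 nm: hc/λ = (6.626×10⁻³⁴)(2.998×10⁸)/(292×10⁻⁹) = 6.803×10⁻¹⁹ J.
Energy delivered: (26.1 mW)(6732 s) = 175.7 J.
Photons incident: 175.7 / 6.803×10⁻¹⁹ = 2.583×10²⁰, i.e. 2.583×10²⁰/6.022×10²³ = 4.289×10⁻⁴ mol.
Photons absorbed: 0.895 × 4.289×10⁻⁴ = 3.839×10⁻⁴ mol.
Φ = 1.19×10⁻⁴ mol / 3.839×10⁻⁴ mol photons = 0.31.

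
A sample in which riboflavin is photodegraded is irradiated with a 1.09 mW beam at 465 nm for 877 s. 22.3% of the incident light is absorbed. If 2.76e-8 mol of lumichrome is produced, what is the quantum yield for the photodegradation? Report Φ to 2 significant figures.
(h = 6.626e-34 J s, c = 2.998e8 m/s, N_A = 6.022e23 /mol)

Photon energy at 465 nm: hc/λ = (6.626e-34)(2.998e8)/(465e-9) = 4.272e-19 J.
Energy delivered: (1.09 mW)(877 s) = 0.9559 J.
Photons incident: 0.9559 / 4.272e-19 = 2.238e18, i.e. 2.238e18/6.022e23 = 3.716e-6 mol.
Photons absorbed: 0.223 × 3.716e-6 = 8.287e-7 mol.
Φ = 2.76e-8 mol / 8.287e-7 mol photons = 0.033.

Φ = 0.033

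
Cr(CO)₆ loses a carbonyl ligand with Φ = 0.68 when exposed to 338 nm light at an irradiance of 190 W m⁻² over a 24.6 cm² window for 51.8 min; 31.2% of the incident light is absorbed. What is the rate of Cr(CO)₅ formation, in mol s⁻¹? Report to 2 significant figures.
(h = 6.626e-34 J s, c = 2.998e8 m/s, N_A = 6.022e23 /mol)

Photon energy at 338 nm: hc/λ = (6.626e-34)(2.998e8)/(338e-9) = 5.877e-19 J.
Energy delivered: (190 W m⁻²)(24.6e-4 m²)(3108 s) = 1453 J.
Photons incident: 1453 / 5.877e-19 = 2.472e21, i.e. 2.472e21/6.022e23 = 0.004105 mol.
Photons absorbed: 0.312 × 0.004105 = 0.001281 mol.
Product formed: 0.68 × 0.001281 = 8.711e-4 mol.
Rate: 8.711e-4 / 3108 s = 2.8e-7 mol s⁻¹.

2.8e-7 mol s⁻¹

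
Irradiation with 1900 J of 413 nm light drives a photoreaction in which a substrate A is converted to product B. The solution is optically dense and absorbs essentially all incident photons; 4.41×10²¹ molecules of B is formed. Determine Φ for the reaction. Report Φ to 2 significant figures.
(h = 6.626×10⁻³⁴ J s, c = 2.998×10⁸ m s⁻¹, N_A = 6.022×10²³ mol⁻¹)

Φ = 1.1

Product: 4.41×10²¹ / 6.022×10²³ = 0.007323 mol.
Photon energy at 413 nm: hc/λ = (6.626×10⁻³⁴)(2.998×10⁸)/(413×10⁻⁹) = 4.810×10⁻¹⁹ J.
Photons incident: 1900 / 4.810×10⁻¹⁹ = 3.950×10²¹, i.e. 3.950×10²¹/6.022×10²³ = 0.006559 mol.
Φ = 0.007323 mol / 0.006559 mol photons = 1.1.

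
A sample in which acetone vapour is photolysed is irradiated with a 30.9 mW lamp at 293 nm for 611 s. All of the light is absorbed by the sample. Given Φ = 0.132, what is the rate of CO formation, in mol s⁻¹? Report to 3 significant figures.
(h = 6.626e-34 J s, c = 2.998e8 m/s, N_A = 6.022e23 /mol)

Photon energy at 293 nm: hc/λ = (6.626e-34)(2.998e8)/(293e-9) = 6.780e-19 J.
Energy delivered: (30.9 mW)(611 s) = 18.88 J.
Photons incident: 18.88 / 6.780e-19 = 2.785e19, i.e. 2.785e19/6.022e23 = 4.625e-5 mol.
Product formed: 0.132 × 4.625e-5 = 6.105e-6 mol.
Rate: 6.105e-6 / 611 s = 9.99e-9 mol s⁻¹.

9.99e-9 mol s⁻¹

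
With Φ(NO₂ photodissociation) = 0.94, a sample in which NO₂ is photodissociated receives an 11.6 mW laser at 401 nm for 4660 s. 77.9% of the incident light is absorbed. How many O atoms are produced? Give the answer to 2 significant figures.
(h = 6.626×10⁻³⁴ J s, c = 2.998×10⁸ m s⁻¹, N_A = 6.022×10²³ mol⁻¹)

Photon energy at 401 nm: hc/λ = (6.626×10⁻³⁴)(2.998×10⁸)/(401×10⁻⁹) = 4.954×10⁻¹⁹ J.
Energy delivered: (11.6 mW)(4660 s) = 54.06 J.
Photons incident: 54.06 / 4.954×10⁻¹⁹ = 1.091×10²⁰, i.e. 1.091×10²⁰/6.022×10²³ = 1.812×10⁻⁴ mol.
Photons absorbed: 0.779 × 1.812×10⁻⁴ = 1.412×10⁻⁴ mol.
Product: Φ × n_abs = 0.94 × 1.412×10⁻⁴ = 1.327×10⁻⁴ mol.
As a count: 1.327×10⁻⁴ × 6.022×10²³ = 8.0×10¹⁹.

8.0×10¹⁹ atoms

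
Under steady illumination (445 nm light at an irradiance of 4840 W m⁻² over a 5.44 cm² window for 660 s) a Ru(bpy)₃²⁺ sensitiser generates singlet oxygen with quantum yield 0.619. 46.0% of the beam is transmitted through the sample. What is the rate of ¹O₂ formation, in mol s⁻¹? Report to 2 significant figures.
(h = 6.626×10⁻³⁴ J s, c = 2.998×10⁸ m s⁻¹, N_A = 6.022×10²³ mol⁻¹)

3.3×10⁻⁶ mol s⁻¹

Photon energy at 445 nm: hc/λ = (6.626×10⁻³⁴)(2.998×10⁸)/(445×10⁻⁹) = 4.464×10⁻¹⁹ J.
Energy delivered: (4840 W m⁻²)(5.44×10⁻⁴ m²)(660 s) = 1738 J.
Photons incident: 1738 / 4.464×10⁻¹⁹ = 3.893×10²¹, i.e. 3.893×10²¹/6.022×10²³ = 0.006465 mol.
Fraction absorbed: 1 − 46.0/100 = 0.5400.
Photons absorbed: 0.5400 × 0.006465 = 0.003491 mol.
Product formed: 0.619 × 0.003491 = 0.002161 mol.
Rate: 0.002161 / 660 s = 3.3×10⁻⁶ mol s⁻¹.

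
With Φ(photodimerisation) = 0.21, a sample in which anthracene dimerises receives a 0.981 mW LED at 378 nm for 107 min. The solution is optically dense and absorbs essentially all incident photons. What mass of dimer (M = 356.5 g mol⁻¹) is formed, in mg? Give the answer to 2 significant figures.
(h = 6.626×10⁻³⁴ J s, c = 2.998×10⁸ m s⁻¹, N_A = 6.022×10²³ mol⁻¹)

1.5 mg

Photon energy at 378 nm: hc/λ = (6.626×10⁻³⁴)(2.998×10⁸)/(378×10⁻⁹) = 5.255×10⁻¹⁹ J.
Energy delivered: (0.981 mW)(6420 s) = 6.298 J.
Photons incident: 6.298 / 5.255×10⁻¹⁹ = 1.198×10¹⁹, i.e. 1.198×10¹⁹/6.022×10²³ = 1.989×10⁻⁵ mol.
Product: Φ × n_abs = 0.21 × 1.989×10⁻⁵ = 4.177×10⁻⁶ mol.
Mass: 4.177×10⁻⁶ × 356.5 = 0.001489 g = 1.5 mg.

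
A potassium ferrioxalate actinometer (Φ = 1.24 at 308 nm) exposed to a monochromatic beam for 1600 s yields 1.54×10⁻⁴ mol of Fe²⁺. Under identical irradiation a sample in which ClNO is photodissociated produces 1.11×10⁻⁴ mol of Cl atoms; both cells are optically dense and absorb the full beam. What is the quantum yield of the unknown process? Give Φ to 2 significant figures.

Photons absorbed by the actinometer: 1.54×10⁻⁴ / 1.24 = 1.242×10⁻⁴ mol.
Φ(unknown) = 1.11×10⁻⁴ / 1.242×10⁻⁴ = 0.89.

Φ = 0.89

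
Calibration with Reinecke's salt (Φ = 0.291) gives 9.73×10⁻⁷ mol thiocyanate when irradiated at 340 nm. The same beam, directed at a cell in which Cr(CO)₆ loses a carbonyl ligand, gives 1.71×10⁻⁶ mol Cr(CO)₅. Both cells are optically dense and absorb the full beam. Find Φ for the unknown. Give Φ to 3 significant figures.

Φ = 0.511

Photons absorbed by the actinometer: 9.73×10⁻⁷ / 0.291 = 3.344×10⁻⁶ mol.
Φ(unknown) = 1.71×10⁻⁶ / 3.344×10⁻⁶ = 0.511.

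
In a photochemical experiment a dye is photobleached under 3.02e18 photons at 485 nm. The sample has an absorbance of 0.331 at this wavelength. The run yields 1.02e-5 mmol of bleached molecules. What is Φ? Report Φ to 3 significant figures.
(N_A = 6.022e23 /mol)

Φ = 0.00381

Product: 1.02e-5 mmol = 1.02e-8 mol.
Moles of photons: 3.02e18 / 6.022e23 = 5.015e-6 mol.
Fraction absorbed: 1 − 10^(−0.331) = 0.5333.
Photons absorbed: 0.5333 × 5.015e-6 = 2.674e-6 mol.
Φ = 1.02e-8 mol / 2.674e-6 mol photons = 0.00381.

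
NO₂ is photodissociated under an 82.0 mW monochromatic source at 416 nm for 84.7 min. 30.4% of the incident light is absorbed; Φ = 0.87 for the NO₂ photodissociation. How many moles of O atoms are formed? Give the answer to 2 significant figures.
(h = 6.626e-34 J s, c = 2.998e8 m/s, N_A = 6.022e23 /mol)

3.8e-4 mol

Photon energy at 416 nm: hc/λ = (6.626e-34)(2.998e8)/(416e-9) = 4.775e-19 J.
Energy delivered: (82.0 mW)(5082 s) = 416.7 J.
Photons incident: 416.7 / 4.775e-19 = 8.727e20, i.e. 8.727e20/6.022e23 = 0.001449 mol.
Photons absorbed: 0.304 × 0.001449 = 4.405e-4 mol.
Product: Φ × n_abs = 0.87 × 4.405e-4 = 3.832e-4 mol.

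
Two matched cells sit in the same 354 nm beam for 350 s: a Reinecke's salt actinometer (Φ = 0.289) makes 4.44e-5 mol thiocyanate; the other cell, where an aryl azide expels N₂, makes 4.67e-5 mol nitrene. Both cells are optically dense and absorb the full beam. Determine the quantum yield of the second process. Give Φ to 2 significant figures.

Φ = 0.30

Photons absorbed by the actinometer: 4.44e-5 / 0.289 = 1.536e-4 mol.
Φ(unknown) = 4.67e-5 / 1.536e-4 = 0.30.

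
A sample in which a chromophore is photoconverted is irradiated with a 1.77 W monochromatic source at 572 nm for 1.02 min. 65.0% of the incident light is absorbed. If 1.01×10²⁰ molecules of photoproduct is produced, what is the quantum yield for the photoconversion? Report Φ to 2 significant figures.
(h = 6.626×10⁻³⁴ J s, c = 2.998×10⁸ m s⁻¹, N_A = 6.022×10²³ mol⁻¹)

Product: 1.01×10²⁰ / 6.022×10²³ = 1.677×10⁻⁴ mol.
Photon energy at 572 nm: hc/λ = (6.626×10⁻³⁴)(2.998×10⁸)/(572×10⁻⁹) = 3.473×10⁻¹⁹ J.
Energy delivered: (1.77 W)(61.2 s) = 108.3 J.
Photons incident: 108.3 / 3.473×10⁻¹⁹ = 3.118×10²⁰, i.e. 3.118×10²⁰/6.022×10²³ = 5.178×10⁻⁴ mol.
Photons absorbed: 0.650 × 5.178×10⁻⁴ = 3.366×10⁻⁴ mol.
Φ = 1.677×10⁻⁴ mol / 3.366×10⁻⁴ mol photons = 0.50.

Φ = 0.50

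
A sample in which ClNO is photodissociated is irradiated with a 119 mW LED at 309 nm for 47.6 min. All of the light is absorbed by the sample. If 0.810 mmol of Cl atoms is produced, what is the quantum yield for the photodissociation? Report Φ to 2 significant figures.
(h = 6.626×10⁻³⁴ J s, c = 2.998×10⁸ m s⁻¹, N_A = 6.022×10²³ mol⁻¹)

Product: 0.810 mmol = 8.10×10⁻⁴ mol.
Photon energy at 309 nm: hc/λ = (6.626×10⁻³⁴)(2.998×10⁸)/(309×10⁻⁹) = 6.429×10⁻¹⁹ J.
Energy delivered: (119 mW)(2856 s) = 339.9 J.
Photons incident: 339.9 / 6.429×10⁻¹⁹ = 5.287×10²⁰, i.e. 5.287×10²⁰/6.022×10²³ = 8.779×10⁻⁴ mol.
Φ = 8.10×10⁻⁴ mol / 8.779×10⁻⁴ mol photons = 0.92.

Φ = 0.92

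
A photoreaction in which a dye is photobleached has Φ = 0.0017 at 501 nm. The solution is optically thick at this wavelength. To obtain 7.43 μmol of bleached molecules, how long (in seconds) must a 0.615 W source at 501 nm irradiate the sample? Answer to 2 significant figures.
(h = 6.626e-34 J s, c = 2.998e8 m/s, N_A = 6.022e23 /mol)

Product: 7.43 μmol = 7.43e-6 mol.
Photons that must be absorbed: 7.43e-6 / 0.0017 = 0.004371 mol.
Photon energy: hc/λ = 3.965e-19 J; per mole, 2.388e5 J mol⁻¹.
Energy required: 0.004371 × 2.388e5 = 1044 J.
Time: 1044 J / 0.615 W = 1700 s.

t ≈ 1700 s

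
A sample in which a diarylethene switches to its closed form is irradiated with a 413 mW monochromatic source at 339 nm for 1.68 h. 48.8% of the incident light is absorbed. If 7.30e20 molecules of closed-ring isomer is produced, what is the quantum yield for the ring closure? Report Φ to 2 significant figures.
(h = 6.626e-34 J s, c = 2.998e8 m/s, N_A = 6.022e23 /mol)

Product: 7.30e20 / 6.022e23 = 0.001212 mol.
Photon energy at 339 nm: hc/λ = (6.626e-34)(2.998e8)/(339e-9) = 5.860e-19 J.
Energy delivered: (413 mW)(6048 s) = 2498 J.
Photons incident: 2498 / 5.860e-19 = 4.263e21, i.e. 4.263e21/6.022e23 = 0.007079 mol.
Photons absorbed: 0.488 × 0.007079 = 0.003455 mol.
Φ = 0.001212 mol / 0.003455 mol photons = 0.35.

Φ = 0.35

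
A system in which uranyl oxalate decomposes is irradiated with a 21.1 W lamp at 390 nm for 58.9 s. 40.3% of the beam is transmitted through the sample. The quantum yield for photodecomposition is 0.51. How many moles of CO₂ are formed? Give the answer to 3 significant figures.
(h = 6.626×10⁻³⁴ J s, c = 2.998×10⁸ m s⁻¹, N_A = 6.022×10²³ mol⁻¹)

0.00123 mol

Photon energy at 390 nm: hc/λ = (6.626×10⁻³⁴)(2.998×10⁸)/(390×10⁻⁹) = 5.094×10⁻¹⁹ J.
Energy delivered: (21.1 W)(58.9 s) = 1243 J.
Photons incident: 1243 / 5.094×10⁻¹⁹ = 2.440×10²¹, i.e. 2.440×10²¹/6.022×10²³ = 0.004052 mol.
Fraction absorbed: 1 − 40.3/100 = 0.5970.
Photons absorbed: 0.5970 × 0.004052 = 0.002419 mol.
Product: Φ × n_abs = 0.51 × 0.002419 = 0.001234 mol.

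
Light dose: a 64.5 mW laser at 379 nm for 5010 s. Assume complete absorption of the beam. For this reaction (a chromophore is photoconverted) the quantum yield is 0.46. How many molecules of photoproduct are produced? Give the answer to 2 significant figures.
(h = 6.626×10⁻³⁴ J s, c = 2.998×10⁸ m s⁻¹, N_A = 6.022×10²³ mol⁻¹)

Photon energy at 379 nm: hc/λ = (6.626×10⁻³⁴)(2.998×10⁸)/(379×10⁻⁹) = 5.241×10⁻¹⁹ J.
Energy delivered: (64.5 mW)(5010 s) = 323.1 J.
Photons incident: 323.1 / 5.241×10⁻¹⁹ = 6.165×10²⁰, i.e. 6.165×10²⁰/6.022×10²³ = 0.001024 mol.
Product: Φ × n_abs = 0.46 × 0.001024 = 4.710×10⁻⁴ mol.
As a count: 4.710×10⁻⁴ × 6.022×10²³ = 2.8×10²⁰.

2.8×10²⁰ molecules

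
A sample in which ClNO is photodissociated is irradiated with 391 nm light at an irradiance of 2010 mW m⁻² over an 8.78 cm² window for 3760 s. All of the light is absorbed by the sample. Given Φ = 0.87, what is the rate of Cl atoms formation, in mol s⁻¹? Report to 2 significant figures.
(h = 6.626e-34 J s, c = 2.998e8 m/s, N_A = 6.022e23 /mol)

5.0e-9 mol s⁻¹

Photon energy at 391 nm: hc/λ = (6.626e-34)(2.998e8)/(391e-9) = 5.080e-19 J.
Energy delivered: (2010 mW m⁻²)(8.78e-4 m²)(3760 s) = 6.636 J.
Photons incident: 6.636 / 5.080e-19 = 1.306e19, i.e. 1.306e19/6.022e23 = 2.169e-5 mol.
Product formed: 0.87 × 2.169e-5 = 1.887e-5 mol.
Rate: 1.887e-5 / 3760 s = 5.0e-9 mol s⁻¹.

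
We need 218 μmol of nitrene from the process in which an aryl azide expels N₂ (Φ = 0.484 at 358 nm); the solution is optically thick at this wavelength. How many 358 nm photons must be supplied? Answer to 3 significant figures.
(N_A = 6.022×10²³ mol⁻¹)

Product: 218 μmol = 2.18×10⁻⁴ mol.
Photons that must be absorbed: 2.18×10⁻⁴ / 0.484 = 4.504×10⁻⁴ mol.
Photon count: 4.504×10⁻⁴ × 6.022×10²³ = 2.71×10²⁰.

2.71×10²⁰ photons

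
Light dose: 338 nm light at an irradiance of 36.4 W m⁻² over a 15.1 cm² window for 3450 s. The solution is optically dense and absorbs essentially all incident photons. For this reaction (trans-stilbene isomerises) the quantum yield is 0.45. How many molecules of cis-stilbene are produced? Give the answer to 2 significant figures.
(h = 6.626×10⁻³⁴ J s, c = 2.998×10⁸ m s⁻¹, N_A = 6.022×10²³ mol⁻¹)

1.5×10²⁰ molecules

Photon energy at 338 nm: hc/λ = (6.626×10⁻³⁴)(2.998×10⁸)/(338×10⁻⁹) = 5.877×10⁻¹⁹ J.
Energy delivered: (36.4 W m⁻²)(15.1×10⁻⁴ m²)(3450 s) = 189.6 J.
Photons incident: 189.6 / 5.877×10⁻¹⁹ = 3.226×10²⁰, i.e. 3.226×10²⁰/6.022×10²³ = 5.357×10⁻⁴ mol.
Product: Φ × n_abs = 0.45 × 5.357×10⁻⁴ = 2.411×10⁻⁴ mol.
As a count: 2.411×10⁻⁴ × 6.022×10²³ = 1.5×10²⁰.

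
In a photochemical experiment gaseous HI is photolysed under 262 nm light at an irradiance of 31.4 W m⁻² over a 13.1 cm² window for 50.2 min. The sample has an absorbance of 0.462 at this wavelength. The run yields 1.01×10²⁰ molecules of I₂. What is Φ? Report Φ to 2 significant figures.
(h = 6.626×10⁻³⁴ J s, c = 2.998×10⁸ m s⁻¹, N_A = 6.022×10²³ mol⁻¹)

Φ = 0.94

Product: 1.01×10²⁰ / 6.022×10²³ = 1.677×10⁻⁴ mol.
Photon energy at 262 nm: hc/λ = (6.626×10⁻³⁴)(2.998×10⁸)/(262×10⁻⁹) = 7.582×10⁻¹⁹ J.
Energy delivered: (31.4 W m⁻²)(13.1×10⁻⁴ m²)(3012 s) = 123.9 J.
Photons incident: 123.9 / 7.582×10⁻¹⁹ = 1.634×10²⁰, i.e. 1.634×10²⁰/6.022×10²³ = 2.713×10⁻⁴ mol.
Fraction absorbed: 1 − 10^(−0.462) = 0.6549.
Photons absorbed: 0.6549 × 2.713×10⁻⁴ = 1.777×10⁻⁴ mol.
Φ = 1.677×10⁻⁴ mol / 1.777×10⁻⁴ mol photons = 0.94.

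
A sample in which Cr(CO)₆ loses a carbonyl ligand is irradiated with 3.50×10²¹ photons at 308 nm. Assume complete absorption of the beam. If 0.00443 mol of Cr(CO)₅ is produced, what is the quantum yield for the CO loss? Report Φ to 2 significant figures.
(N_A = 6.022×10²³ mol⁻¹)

Moles of photons: 3.50×10²¹ / 6.022×10²³ = 0.005812 mol.
Φ = 0.00443 mol / 0.005812 mol photons = 0.76.

Φ = 0.76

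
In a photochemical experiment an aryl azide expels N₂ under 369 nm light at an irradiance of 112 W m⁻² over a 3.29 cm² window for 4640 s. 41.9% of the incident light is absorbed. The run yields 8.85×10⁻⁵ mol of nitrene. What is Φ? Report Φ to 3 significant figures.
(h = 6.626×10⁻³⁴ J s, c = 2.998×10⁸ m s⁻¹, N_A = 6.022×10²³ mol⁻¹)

Φ = 0.400

Photon energy at 369 nm: hc/λ = (6.626×10⁻³⁴)(2.998×10⁸)/(369×10⁻⁹) = 5.383×10⁻¹⁹ J.
Energy delivered: (112 W m⁻²)(3.29×10⁻⁴ m²)(4640 s) = 171.0 J.
Photons incident: 171.0 / 5.383×10⁻¹⁹ = 3.177×10²⁰, i.e. 3.177×10²⁰/6.022×10²³ = 5.276×10⁻⁴ mol.
Photons absorbed: 0.419 × 5.276×10⁻⁴ = 2.211×10⁻⁴ mol.
Φ = 8.85×10⁻⁵ mol / 2.211×10⁻⁴ mol photons = 0.400.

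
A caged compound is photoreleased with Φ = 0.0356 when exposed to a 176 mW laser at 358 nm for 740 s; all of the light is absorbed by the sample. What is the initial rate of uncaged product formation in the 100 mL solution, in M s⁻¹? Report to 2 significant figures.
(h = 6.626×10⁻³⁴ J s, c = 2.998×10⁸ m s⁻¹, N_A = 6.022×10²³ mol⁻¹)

Photon energy at 358 nm: hc/λ = (6.626×10⁻³⁴)(2.998×10⁸)/(358×10⁻⁹) = 5.549×10⁻¹⁹ J.
Energy delivered: (176 mW)(740 s) = 130.2 J.
Photons incident: 130.2 / 5.549×10⁻¹⁹ = 2.346×10²⁰, i.e. 2.346×10²⁰/6.022×10²³ = 3.896×10⁻⁴ mol.
Product formed: 0.0356 × 3.896×10⁻⁴ = 1.387×10⁻⁵ mol.
Rate: 1.387×10⁻⁵ mol / (740 s × 0.1 L) = 1.9×10⁻⁷ M s⁻¹.

1.9×10⁻⁷ M s⁻¹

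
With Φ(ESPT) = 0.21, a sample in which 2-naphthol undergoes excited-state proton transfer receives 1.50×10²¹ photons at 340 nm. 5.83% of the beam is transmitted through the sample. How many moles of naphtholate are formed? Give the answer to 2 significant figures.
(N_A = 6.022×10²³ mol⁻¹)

4.9×10⁻⁴ mol

Moles of photons: 1.50×10²¹ / 6.022×10²³ = 0.002491 mol.
Fraction absorbed: 1 − 5.83/100 = 0.9417.
Photons absorbed: 0.9417 × 0.002491 = 0.002346 mol.
Product: Φ × n_abs = 0.21 × 0.002346 = 4.927×10⁻⁴ mol.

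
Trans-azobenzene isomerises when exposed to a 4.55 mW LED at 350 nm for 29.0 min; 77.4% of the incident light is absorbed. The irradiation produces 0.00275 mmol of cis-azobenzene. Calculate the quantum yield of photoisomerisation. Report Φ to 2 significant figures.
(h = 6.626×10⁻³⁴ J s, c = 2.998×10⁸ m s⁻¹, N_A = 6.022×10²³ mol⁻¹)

Φ = 0.15

Product: 0.00275 mmol = 2.75×10⁻⁶ mol.
Photon energy at 350 nm: hc/λ = (6.626×10⁻³⁴)(2.998×10⁸)/(350×10⁻⁹) = 5.676×10⁻¹⁹ J.
Energy delivered: (4.55 mW)(1740 s) = 7.917 J.
Photons incident: 7.917 / 5.676×10⁻¹⁹ = 1.395×10¹⁹, i.e. 1.395×10¹⁹/6.022×10²³ = 2.317×10⁻⁵ mol.
Photons absorbed: 0.774 × 2.317×10⁻⁵ = 1.793×10⁻⁵ mol.
Φ = 2.75×10⁻⁶ mol / 1.793×10⁻⁵ mol photons = 0.15.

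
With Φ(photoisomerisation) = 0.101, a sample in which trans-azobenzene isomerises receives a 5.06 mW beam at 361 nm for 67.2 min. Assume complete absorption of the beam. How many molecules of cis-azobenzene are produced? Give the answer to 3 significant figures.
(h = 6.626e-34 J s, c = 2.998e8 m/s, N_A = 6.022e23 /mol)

3.74e18 molecules

Photon energy at 361 nm: hc/λ = (6.626e-34)(2.998e8)/(361e-9) = 5.503e-19 J.
Energy delivered: (5.06 mW)(4032 s) = 20.40 J.
Photons incident: 20.40 / 5.503e-19 = 3.707e19, i.e. 3.707e19/6.022e23 = 6.156e-5 mol.
Product: Φ × n_abs = 0.101 × 6.156e-5 = 6.218e-6 mol.
As a count: 6.218e-6 × 6.022e23 = 3.74e18.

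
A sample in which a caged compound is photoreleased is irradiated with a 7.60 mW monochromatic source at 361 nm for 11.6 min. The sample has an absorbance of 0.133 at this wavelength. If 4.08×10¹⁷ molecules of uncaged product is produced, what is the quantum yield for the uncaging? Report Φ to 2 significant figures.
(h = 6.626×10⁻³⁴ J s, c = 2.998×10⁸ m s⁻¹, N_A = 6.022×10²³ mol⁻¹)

Φ = 0.16

Product: 4.08×10¹⁷ / 6.022×10²³ = 6.775×10⁻⁷ mol.
Photon energy at 361 nm: hc/λ = (6.626×10⁻³⁴)(2.998×10⁸)/(361×10⁻⁹) = 5.503×10⁻¹⁹ J.
Energy delivered: (7.60 mW)(696 s) = 5.290 J.
Photons incident: 5.290 / 5.503×10⁻¹⁹ = 9.613×10¹⁸, i.e. 9.613×10¹⁸/6.022×10²³ = 1.596×10⁻⁵ mol.
Fraction absorbed: 1 − 10^(−0.133) = 0.2638.
Photons absorbed: 0.2638 × 1.596×10⁻⁵ = 4.210×10⁻⁶ mol.
Φ = 6.775×10⁻⁷ mol / 4.210×10⁻⁶ mol photons = 0.16.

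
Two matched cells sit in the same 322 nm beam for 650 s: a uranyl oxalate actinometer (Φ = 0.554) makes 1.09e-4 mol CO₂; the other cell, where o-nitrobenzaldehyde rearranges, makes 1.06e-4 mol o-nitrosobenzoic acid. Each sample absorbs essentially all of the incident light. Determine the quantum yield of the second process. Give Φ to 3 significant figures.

Φ = 0.539

Photons absorbed by the actinometer: 1.09e-4 / 0.554 = 1.968e-4 mol.
Φ(unknown) = 1.06e-4 / 1.968e-4 = 0.539.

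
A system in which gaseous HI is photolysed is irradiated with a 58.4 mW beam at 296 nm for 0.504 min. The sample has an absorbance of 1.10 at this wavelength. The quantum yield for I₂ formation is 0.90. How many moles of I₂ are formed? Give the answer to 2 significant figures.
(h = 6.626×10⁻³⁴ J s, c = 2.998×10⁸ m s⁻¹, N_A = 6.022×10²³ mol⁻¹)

3.6×10⁻⁶ mol

Photon energy at 296 nm: hc/λ = (6.626×10⁻³⁴)(2.998×10⁸)/(296×10⁻⁹) = 6.711×10⁻¹⁹ J.
Energy delivered: (58.4 mW)(30.24 s) = 1.766 J.
Photons incident: 1.766 / 6.711×10⁻¹⁹ = 2.632×10¹⁸, i.e. 2.632×10¹⁸/6.022×10²³ = 4.371×10⁻⁶ mol.
Fraction absorbed: 1 − 10^(−1.10) = 0.9206.
Photons absorbed: 0.9206 × 4.371×10⁻⁶ = 4.024×10⁻⁶ mol.
Product: Φ × n_abs = 0.90 × 4.024×10⁻⁶ = 3.622×10⁻⁶ mol.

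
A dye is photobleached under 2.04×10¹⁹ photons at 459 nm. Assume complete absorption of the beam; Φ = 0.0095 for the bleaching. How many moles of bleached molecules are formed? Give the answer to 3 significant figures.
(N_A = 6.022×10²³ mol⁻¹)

Moles of photons: 2.04×10¹⁹ / 6.022×10²³ = 3.388×10⁻⁵ mol.
Product: Φ × n_abs = 0.0095 × 3.388×10⁻⁵ = 3.219×10⁻⁷ mol.

3.22×10⁻⁷ mol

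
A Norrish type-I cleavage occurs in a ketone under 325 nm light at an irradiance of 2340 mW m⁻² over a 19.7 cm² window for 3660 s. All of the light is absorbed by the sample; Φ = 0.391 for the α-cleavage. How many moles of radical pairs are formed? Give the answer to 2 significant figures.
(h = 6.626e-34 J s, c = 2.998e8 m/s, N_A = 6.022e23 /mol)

Photon energy at 325 nm: hc/λ = (6.626e-34)(2.998e8)/(325e-9) = 6.112e-19 J.
Energy delivered: (2340 mW m⁻²)(19.7e-4 m²)(3660 s) = 16.87 J.
Photons incident: 16.87 / 6.112e-19 = 2.760e19, i.e. 2.760e19/6.022e23 = 4.583e-5 mol.
Product: Φ × n_abs = 0.391 × 4.583e-5 = 1.792e-5 mol.

1.8e-5 mol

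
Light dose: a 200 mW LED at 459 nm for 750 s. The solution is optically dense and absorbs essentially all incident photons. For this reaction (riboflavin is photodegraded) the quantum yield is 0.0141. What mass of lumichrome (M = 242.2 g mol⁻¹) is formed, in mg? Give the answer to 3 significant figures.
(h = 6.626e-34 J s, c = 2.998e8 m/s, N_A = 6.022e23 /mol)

Photon energy at 459 nm: hc/λ = (6.626e-34)(2.998e8)/(459e-9) = 4.328e-19 J.
Energy delivered: (200 mW)(750 s) = 150.0 J.
Photons incident: 150.0 / 4.328e-19 = 3.466e20, i.e. 3.466e20/6.022e23 = 5.756e-4 mol.
Product: Φ × n_abs = 0.0141 × 5.756e-4 = 8.116e-6 mol.
Mass: 8.116e-6 × 242.2 = 0.001966 g = 1.97 mg.

1.97 mg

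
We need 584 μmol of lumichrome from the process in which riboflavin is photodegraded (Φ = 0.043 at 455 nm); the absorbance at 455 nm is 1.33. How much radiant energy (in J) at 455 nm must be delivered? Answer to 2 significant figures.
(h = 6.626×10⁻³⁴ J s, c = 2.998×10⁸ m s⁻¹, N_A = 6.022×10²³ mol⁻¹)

3700 J

Product: 584 μmol = 5.84×10⁻⁴ mol.
Photons that must be absorbed: 5.84×10⁻⁴ / 0.043 = 0.01358 mol.
Fraction absorbed: 1 − 10^(−1.33) = 0.9532.
Incident photons needed: 0.01358 / 0.9532 = 0.01425 mol.
Photon energy: hc/λ = 4.366×10⁻¹⁹ J; per mole, 2.629×10⁵ J mol⁻¹.
Energy required: 0.01425 × 2.629×10⁵ = 3700 J.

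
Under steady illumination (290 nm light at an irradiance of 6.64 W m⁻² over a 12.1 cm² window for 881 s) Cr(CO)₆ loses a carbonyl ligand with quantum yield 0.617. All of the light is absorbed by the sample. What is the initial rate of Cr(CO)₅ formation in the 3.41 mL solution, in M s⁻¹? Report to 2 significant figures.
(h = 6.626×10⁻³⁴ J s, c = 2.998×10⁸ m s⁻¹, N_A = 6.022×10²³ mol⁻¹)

Photon energy at 290 nm: hc/λ = (6.626×10⁻³⁴)(2.998×10⁸)/(290×10⁻⁹) = 6.850×10⁻¹⁹ J.
Energy delivered: (6.64 W m⁻²)(12.1×10⁻⁴ m²)(881 s) = 7.078 J.
Photons incident: 7.078 / 6.850×10⁻¹⁹ = 1.033×10¹⁹, i.e. 1.033×10¹⁹/6.022×10²³ = 1.715×10⁻⁵ mol.
Product formed: 0.617 × 1.715×10⁻⁵ = 1.058×10⁻⁵ mol.
Rate: 1.058×10⁻⁵ mol / (881 s × 0.00341 L) = 3.5×10⁻⁶ M s⁻¹.

3.5×10⁻⁶ M s⁻¹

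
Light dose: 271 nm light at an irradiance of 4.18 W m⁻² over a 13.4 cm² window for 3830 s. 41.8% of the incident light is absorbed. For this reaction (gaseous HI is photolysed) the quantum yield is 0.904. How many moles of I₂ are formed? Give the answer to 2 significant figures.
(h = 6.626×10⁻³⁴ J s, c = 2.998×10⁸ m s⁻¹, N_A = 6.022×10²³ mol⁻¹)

1.8×10⁻⁵ mol

Photon energy at 271 nm: hc/λ = (6.626×10⁻³⁴)(2.998×10⁸)/(271×10⁻⁹) = 7.330×10⁻¹⁹ J.
Energy delivered: (4.18 W m⁻²)(13.4×10⁻⁴ m²)(3830 s) = 21.45 J.
Photons incident: 21.45 / 7.330×10⁻¹⁹ = 2.926×10¹⁹, i.e. 2.926×10¹⁹/6.022×10²³ = 4.859×10⁻⁵ mol.
Photons absorbed: 0.418 × 4.859×10⁻⁵ = 2.031×10⁻⁵ mol.
Product: Φ × n_abs = 0.904 × 2.031×10⁻⁵ = 1.836×10⁻⁵ mol.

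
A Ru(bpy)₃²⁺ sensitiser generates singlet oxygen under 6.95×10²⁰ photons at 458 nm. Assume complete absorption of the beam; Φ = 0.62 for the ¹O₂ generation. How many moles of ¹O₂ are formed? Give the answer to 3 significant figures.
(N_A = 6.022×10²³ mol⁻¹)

7.16×10⁻⁴ mol

Moles of photons: 6.95×10²⁰ / 6.022×10²³ = 0.001154 mol.
Product: Φ × n_abs = 0.62 × 0.001154 = 7.155×10⁻⁴ mol.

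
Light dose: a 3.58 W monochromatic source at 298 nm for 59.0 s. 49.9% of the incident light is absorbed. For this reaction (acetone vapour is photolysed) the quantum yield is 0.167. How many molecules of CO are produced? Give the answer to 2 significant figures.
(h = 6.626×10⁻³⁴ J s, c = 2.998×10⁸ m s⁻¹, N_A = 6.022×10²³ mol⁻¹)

Photon energy at 298 nm: hc/λ = (6.626×10⁻³⁴)(2.998×10⁸)/(298×10⁻⁹) = 6.666×10⁻¹⁹ J.
Energy delivered: (3.58 W)(59 s) = 211.2 J.
Photons incident: 211.2 / 6.666×10⁻¹⁹ = 3.168×10²⁰, i.e. 3.168×10²⁰/6.022×10²³ = 5.261×10⁻⁴ mol.
Photons absorbed: 0.499 × 5.261×10⁻⁴ = 2.625×10⁻⁴ mol.
Product: Φ × n_abs = 0.167 × 2.625×10⁻⁴ = 4.384×10⁻⁵ mol.
As a count: 4.384×10⁻⁵ × 6.022×10²³ = 2.6×10¹⁹.

2.6×10¹⁹ molecules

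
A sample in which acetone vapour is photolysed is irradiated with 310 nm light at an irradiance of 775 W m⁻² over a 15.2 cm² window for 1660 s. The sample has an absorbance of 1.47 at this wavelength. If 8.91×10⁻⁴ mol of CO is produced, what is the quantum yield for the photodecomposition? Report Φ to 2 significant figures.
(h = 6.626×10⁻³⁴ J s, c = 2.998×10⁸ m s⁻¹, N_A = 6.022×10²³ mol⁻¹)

Photon energy at 310 nm: hc/λ = (6.626×10⁻³⁴)(2.998×10⁸)/(310×10⁻⁹) = 6.408×10⁻¹⁹ J.
Energy delivered: (775 W m⁻²)(15.2×10⁻⁴ m²)(1660 s) = 1955 J.
Photons incident: 1955 / 6.408×10⁻¹⁹ = 3.051×10²¹, i.e. 3.051×10²¹/6.022×10²³ = 0.005066 mol.
Fraction absorbed: 1 − 10^(−1.47) = 0.9661.
Photons absorbed: 0.9661 × 0.005066 = 0.004894 mol.
Φ = 8.91×10⁻⁴ mol / 0.004894 mol photons = 0.18.

Φ = 0.18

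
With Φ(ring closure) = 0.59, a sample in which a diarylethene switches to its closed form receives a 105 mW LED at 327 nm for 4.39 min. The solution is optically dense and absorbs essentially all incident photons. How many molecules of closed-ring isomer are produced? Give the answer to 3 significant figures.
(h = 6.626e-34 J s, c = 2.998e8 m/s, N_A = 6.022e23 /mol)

Photon energy at 327 nm: hc/λ = (6.626e-34)(2.998e8)/(327e-9) = 6.075e-19 J.
Energy delivered: (105 mW)(263.4 s) = 27.66 J.
Photons incident: 27.66 / 6.075e-19 = 4.553e19, i.e. 4.553e19/6.022e23 = 7.561e-5 mol.
Product: Φ × n_abs = 0.59 × 7.561e-5 = 4.461e-5 mol.
As a count: 4.461e-5 × 6.022e23 = 2.69e19.

2.69e19 molecules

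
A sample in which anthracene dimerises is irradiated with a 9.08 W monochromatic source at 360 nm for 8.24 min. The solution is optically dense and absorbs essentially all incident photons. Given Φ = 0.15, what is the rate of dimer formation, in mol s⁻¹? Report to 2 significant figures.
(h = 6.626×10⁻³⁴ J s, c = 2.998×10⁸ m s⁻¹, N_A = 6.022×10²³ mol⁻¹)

Photon energy at 360 nm: hc/λ = (6.626×10⁻³⁴)(2.998×10⁸)/(360×10⁻⁹) = 5.518×10⁻¹⁹ J.
Energy delivered: (9.08 W)(494.4 s) = 4489 J.
Photons incident: 4489 / 5.518×10⁻¹⁹ = 8.135×10²¹, i.e. 8.135×10²¹/6.022×10²³ = 0.01351 mol.
Product formed: 0.15 × 0.01351 = 0.002026 mol.
Rate: 0.002026 / 494.4 s = 4.1×10⁻⁶ mol s⁻¹.

4.1×10⁻⁶ mol s⁻¹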